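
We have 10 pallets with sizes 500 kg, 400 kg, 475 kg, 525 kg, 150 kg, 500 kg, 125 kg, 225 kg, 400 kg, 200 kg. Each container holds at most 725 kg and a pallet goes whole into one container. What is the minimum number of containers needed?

Total = 525 + 500 + 500 + 475 + 400 + 400 + 225 + 200 + 150 + 125 = 3500 kg.
Lower bound: ⌈3500/725⌉ = 5 containers.
Also, 6 pallets each exceed 725/2 kg, and no two of those can share a container, so at least 6 containers are needed.
A packing using 6 containers:
  container 1: 525 + 200 = 725
  container 2: 500 + 225 = 725
  container 3: 500 + 150 = 650
  container 4: 475 + 125 = 600
  container 5: 400 = 400
  container 6: 400 = 400
This matches the lower bound, so 6 is optimal.

6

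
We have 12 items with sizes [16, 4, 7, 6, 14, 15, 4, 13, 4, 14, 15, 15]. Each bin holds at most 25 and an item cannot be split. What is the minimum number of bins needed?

Total = 16 + 15 + 15 + 15 + 14 + 14 + 13 + 7 + 6 + 4 + 4 + 4 = 127.
Lower bound: ⌈127/25⌉ = 6 bins.
Also, 7 items each exceed 25/2, and no two of those can share a bin, so at least 7 bins are needed.
A packing using 7 bins:
  bin 1: 16 + 7 = 23
  bin 2: 15 + 6 + 4 = 25
  bin 3: 15 + 4 + 4 = 23
  bin 4: 15 = 15
  bin 5: 14 = 14
  bin 6: 14 = 14
  bin 7: 13 = 13
This matches the lower bound, so 7 is optimal.

7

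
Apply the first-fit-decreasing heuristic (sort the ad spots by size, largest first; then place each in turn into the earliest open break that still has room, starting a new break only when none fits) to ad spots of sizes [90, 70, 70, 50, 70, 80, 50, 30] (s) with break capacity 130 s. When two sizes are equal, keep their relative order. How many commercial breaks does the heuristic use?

5

Sorted descending: 90, 80, 70, 70, 70, 50, 50, 30.
  90 → break 1 (new)  [load 90/130]
  80 → break 2 (new)  [load 80/130]
  70 → break 3 (new)  [load 70/130]
  70 → break 4 (new)  [load 70/130]
  70 → break 5 (new)  [load 70/130]
  50 → break 2  [load 130/130]
  50 → break 3  [load 120/130]
  30 → break 1  [load 120/130]
5 commercial breaks opened.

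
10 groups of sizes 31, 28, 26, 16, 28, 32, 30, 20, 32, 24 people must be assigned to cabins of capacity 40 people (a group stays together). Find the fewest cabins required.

9

Total = 32 + 32 + 31 + 30 + 28 + 28 + 26 + 24 + 20 + 16 = 267 people.
Lower bound: ⌈267/40⌉ = 7 cabins.
Also, 8 groups each exceed 20 people, and no two of those can share a cabin, so at least 8 cabins are needed.
A packing using 9 cabins:
  cabin 1: 32 = 32
  cabin 2: 32 = 32
  cabin 3: 31 = 31
  cabin 4: 30 = 30
  cabin 5: 28 = 28
  cabin 6: 28 = 28
  cabin 7: 26 = 26
  cabin 8: 24 + 16 = 40
  cabin 9: 20 = 20
No arrangement into 8 cabins stays within capacity, so 9 is optimal.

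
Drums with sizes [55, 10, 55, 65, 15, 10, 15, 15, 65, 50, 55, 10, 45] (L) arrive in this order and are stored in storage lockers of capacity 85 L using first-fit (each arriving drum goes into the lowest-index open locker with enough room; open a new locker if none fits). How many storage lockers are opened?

7

  55 → locker 1 (new)  [load 55/85]
  10 → locker 1  [load 65/85]
  55 → locker 2 (new)  [load 55/85]
  65 → locker 3 (new)  [load 65/85]
  15 → locker 1  [load 80/85]
  10 → locker 2  [load 65/85]
  15 → locker 2  [load 80/85]
  15 → locker 3  [load 80/85]
  65 → locker 4 (new)  [load 65/85]
  50 → locker 5 (new)  [load 50/85]
  55 → locker 6 (new)  [load 55/85]
  10 → locker 4  [load 75/85]
  45 → locker 7 (new)  [load 45/85]
7 storage lockers opened.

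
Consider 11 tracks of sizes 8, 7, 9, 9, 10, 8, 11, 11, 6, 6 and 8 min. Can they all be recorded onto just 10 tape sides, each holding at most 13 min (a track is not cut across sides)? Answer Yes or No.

Yes

A valid assignment using 10 tape sides:
  side 1: 11 = 11
  side 2: 11 = 11
  side 3: 10 = 10
  side 4: 9 = 9
  side 5: 9 = 9
  side 6: 8 = 8
  side 7: 8 = 8
  side 8: 8 = 8
  side 9: 7 + 6 = 13
  side 10: 6 = 6
Every load is within 13 min, so 10 tape sides suffice.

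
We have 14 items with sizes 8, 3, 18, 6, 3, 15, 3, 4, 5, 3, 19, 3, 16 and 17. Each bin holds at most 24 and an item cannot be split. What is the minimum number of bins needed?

Total = 19 + 18 + 17 + 16 + 15 + 8 + 6 + 5 + 4 + 3 + 3 + 3 + 3 + 3 = 123.
Lower bound: ⌈123/24⌉ = 6 bins.
A packing using 6 bins:
  bin 1: 19 + 5 = 24
  bin 2: 18 + 6 = 24
  bin 3: 17 + 4 + 3 = 24
  bin 4: 16 + 8 = 24
  bin 5: 15 + 3 + 3 + 3 = 24
  bin 6: 3 = 3
This matches the lower bound, so 6 is optimal.

6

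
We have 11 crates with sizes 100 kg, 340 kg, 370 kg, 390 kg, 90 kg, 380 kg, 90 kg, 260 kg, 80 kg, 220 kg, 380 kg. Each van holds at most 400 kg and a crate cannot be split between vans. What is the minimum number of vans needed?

8

Total = 390 + 380 + 380 + 370 + 340 + 260 + 220 + 100 + 90 + 90 + 80 = 2700 kg.
Lower bound: ⌈2700/400⌉ = 7 vans.
A packing using 8 vans:
  van 1: 390 = 390
  van 2: 380 = 380
  van 3: 380 = 380
  van 4: 370 = 370
  van 5: 340 = 340
  van 6: 260 + 100 = 360
  van 7: 220 + 90 + 90 = 400
  van 8: 80 = 80
No arrangement into 7 vans stays within capacity, so 8 is optimal.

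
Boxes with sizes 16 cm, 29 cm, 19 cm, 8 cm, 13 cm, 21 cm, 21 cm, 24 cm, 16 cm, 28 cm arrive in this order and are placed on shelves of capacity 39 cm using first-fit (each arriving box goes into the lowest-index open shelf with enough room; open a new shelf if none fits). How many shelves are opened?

  16 → shelf 1 (new)  [load 16/39]
  29 → shelf 2 (new)  [load 29/39]
  19 → shelf 1  [load 35/39]
  8 → shelf 2  [load 37/39]
  13 → shelf 3 (new)  [load 13/39]
  21 → shelf 3  [load 34/39]
  21 → shelf 4 (new)  [load 21/39]
  24 → shelf 5 (new)  [load 24/39]
  16 → shelf 4  [load 37/39]
  28 → shelf 6 (new)  [load 28/39]
6 shelves opened.

6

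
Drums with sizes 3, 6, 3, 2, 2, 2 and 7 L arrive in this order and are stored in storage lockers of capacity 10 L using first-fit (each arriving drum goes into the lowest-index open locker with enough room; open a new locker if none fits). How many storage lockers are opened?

3

  3 → locker 1 (new)  [load 3/10]
  6 → locker 1  [load 9/10]
  3 → locker 2 (new)  [load 3/10]
  2 → locker 2  [load 5/10]
  2 → locker 2  [load 7/10]
  2 → locker 2  [load 9/10]
  7 → locker 3 (new)  [load 7/10]
3 storage lockers opened.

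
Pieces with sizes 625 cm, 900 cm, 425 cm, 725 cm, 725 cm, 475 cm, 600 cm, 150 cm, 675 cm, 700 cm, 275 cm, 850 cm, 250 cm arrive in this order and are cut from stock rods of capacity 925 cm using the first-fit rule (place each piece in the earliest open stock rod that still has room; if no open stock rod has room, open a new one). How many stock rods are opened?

9

  625 → stock rod 1 (new)  [load 625/925]
  900 → stock rod 2 (new)  [load 900/925]
  425 → stock rod 3 (new)  [load 425/925]
  725 → stock rod 4 (new)  [load 725/925]
  725 → stock rod 5 (new)  [load 725/925]
  475 → stock rod 3  [load 900/925]
  600 → stock rod 6 (new)  [load 600/925]
  150 → stock rod 1  [load 775/925]
  675 → stock rod 7 (new)  [load 675/925]
  700 → stock rod 8 (new)  [load 700/925]
  275 → stock rod 6  [load 875/925]
  850 → stock rod 9 (new)  [load 850/925]
  250 → stock rod 7  [load 925/925]
9 stock rods opened.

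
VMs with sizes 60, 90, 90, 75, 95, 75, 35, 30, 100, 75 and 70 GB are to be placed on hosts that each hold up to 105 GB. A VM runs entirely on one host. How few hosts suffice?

9

Total = 100 + 95 + 90 + 90 + 75 + 75 + 75 + 70 + 60 + 35 + 30 = 795 GB.
Lower bound: ⌈795/105⌉ = 8 hosts.
Also, 9 VMs each exceed 105/2 GB, and no two of those can share a host, so at least 9 hosts are needed.
A packing using 9 hosts:
  host 1: 100 = 100
  host 2: 95 = 95
  host 3: 90 = 90
  host 4: 90 = 90
  host 5: 75 + 30 = 105
  host 6: 75 = 75
  host 7: 75 = 75
  host 8: 70 + 35 = 105
  host 9: 60 = 60
This matches the lower bound, so 9 is optimal.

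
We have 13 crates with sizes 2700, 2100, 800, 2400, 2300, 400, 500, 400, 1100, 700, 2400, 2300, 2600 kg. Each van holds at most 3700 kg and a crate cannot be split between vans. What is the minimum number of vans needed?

7

Total = 2700 + 2600 + 2400 + 2400 + 2300 + 2300 + 2100 + 1100 + 800 + 700 + 500 + 400 + 400 = 20700 kg.
Lower bound: ⌈20700/3700⌉ = 6 vans.
Also, 7 crates each exceed 1850 kg, and no two of those can share a van, so at least 7 vans are needed.
A packing using 7 vans:
  van 1: 2700 + 800 = 3500
  van 2: 2600 + 1100 = 3700
  van 3: 2400 + 700 + 500 = 3600
  van 4: 2400 + 400 + 400 = 3200
  van 5: 2300 = 2300
  van 6: 2300 = 2300
  van 7: 2100 = 2100
This matches the lower bound, so 7 is optimal.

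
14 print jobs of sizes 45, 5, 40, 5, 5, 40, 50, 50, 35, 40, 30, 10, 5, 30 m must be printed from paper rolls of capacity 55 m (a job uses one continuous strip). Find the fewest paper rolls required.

9

Total = 50 + 50 + 45 + 40 + 40 + 40 + 35 + 30 + 30 + 10 + 5 + 5 + 5 + 5 = 390 m.
Lower bound: ⌈390/55⌉ = 8 paper rolls.
Also, 9 print jobs each exceed 55/2 m, and no two of those can share a roll, so at least 9 paper rolls are needed.
A packing using 9 paper rolls:
  roll 1: 50 + 5 = 55
  roll 2: 50 + 5 = 55
  roll 3: 45 + 10 = 55
  roll 4: 40 + 5 + 5 = 50
  roll 5: 40 = 40
  roll 6: 40 = 40
  roll 7: 35 = 35
  roll 8: 30 = 30
  roll 9: 30 = 30
This matches the lower bound, so 9 is optimal.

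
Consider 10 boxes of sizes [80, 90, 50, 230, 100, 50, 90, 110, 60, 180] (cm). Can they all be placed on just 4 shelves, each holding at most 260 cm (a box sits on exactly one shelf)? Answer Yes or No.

Total = 1040 cm; ⌈1040/260⌉ = 4.
The bound of 4 does not rule out 4, but exhaustive search shows no assignment into 4 shelves of capacity 260 cm exists — the minimum is 5.

No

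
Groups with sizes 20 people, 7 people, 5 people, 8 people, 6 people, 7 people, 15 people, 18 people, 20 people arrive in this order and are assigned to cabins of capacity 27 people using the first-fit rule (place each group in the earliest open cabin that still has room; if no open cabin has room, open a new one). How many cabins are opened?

  20 → cabin 1 (new)  [load 20/27]
  7 → cabin 1  [load 27/27]
  5 → cabin 2 (new)  [load 5/27]
  8 → cabin 2  [load 13/27]
  6 → cabin 2  [load 19/27]
  7 → cabin 2  [load 26/27]
  15 → cabin 3 (new)  [load 15/27]
  18 → cabin 4 (new)  [load 18/27]
  20 → cabin 5 (new)  [load 20/27]
5 cabins opened.

5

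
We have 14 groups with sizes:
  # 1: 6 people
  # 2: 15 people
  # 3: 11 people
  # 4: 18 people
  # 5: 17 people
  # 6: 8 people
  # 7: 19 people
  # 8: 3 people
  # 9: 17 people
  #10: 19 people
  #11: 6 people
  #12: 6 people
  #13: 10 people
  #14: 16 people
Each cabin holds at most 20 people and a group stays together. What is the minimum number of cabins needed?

Total = 19 + 19 + 18 + 17 + 17 + 16 + 15 + 11 + 10 + 8 + 6 + 6 + 6 + 3 = 171 people.
Lower bound: ⌈171/20⌉ = 9 cabins.
A packing using 10 cabins:
  cabin 1: 19 = 19
  cabin 2: 19 = 19
  cabin 3: 18 = 18
  cabin 4: 17 + 3 = 20
  cabin 5: 17 = 17
  cabin 6: 16 = 16
  cabin 7: 15 = 15
  cabin 8: 11 + 8 = 19
  cabin 9: 10 + 6 = 16
  cabin 10: 6 + 6 = 12
No arrangement into 9 cabins stays within capacity, so 10 is optimal.

10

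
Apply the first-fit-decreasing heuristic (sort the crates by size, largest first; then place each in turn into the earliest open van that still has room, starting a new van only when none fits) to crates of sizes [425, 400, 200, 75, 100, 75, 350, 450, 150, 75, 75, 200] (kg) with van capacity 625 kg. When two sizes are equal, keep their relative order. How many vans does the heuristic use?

Sorted descending: 450, 425, 400, 350, 200, 200, 150, 100, 75, 75, 75, 75.
  450 → van 1 (new)  [load 450/625]
  425 → van 2 (new)  [load 425/625]
  400 → van 3 (new)  [load 400/625]
  350 → van 4 (new)  [load 350/625]
  200 → van 2  [load 625/625]
  200 → van 3  [load 600/625]
  150 → van 1  [load 600/625]
  100 → van 4  [load 450/625]
  75 → van 4  [load 525/625]
  75 → van 4  [load 600/625]
  75 → van 5 (new)  [load 75/625]
  75 → van 5  [load 150/625]
5 vans opened.

5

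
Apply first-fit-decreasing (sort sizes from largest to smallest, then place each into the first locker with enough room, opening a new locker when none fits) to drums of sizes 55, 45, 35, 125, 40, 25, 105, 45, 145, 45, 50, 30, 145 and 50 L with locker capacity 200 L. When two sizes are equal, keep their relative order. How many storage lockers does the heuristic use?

5

Sorted descending: 145, 145, 125, 105, 55, 50, 50, 45, 45, 45, 40, 35, 30, 25.
  145 → locker 1 (new)  [load 145/200]
  145 → locker 2 (new)  [load 145/200]
  125 → locker 3 (new)  [load 125/200]
  105 → locker 4 (new)  [load 105/200]
  55 → locker 1  [load 200/200]
  50 → locker 2  [load 195/200]
  50 → locker 3  [load 175/200]
  45 → locker 4  [load 150/200]
  45 → locker 4  [load 195/200]
  45 → locker 5 (new)  [load 45/200]
  40 → locker 5  [load 85/200]
  35 → locker 5  [load 120/200]
  30 → locker 5  [load 150/200]
  25 → locker 3  [load 200/200]
5 storage lockers opened.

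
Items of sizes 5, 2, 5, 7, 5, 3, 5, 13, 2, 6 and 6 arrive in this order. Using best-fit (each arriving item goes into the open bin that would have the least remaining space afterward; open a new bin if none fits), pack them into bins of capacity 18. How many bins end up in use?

4

  5 → bin 1 (new)  [load 5/18]
  2 → bin 1  [load 7/18]
  5 → bin 1  [load 12/18]
  7 → bin 2 (new)  [load 7/18]
  5 → bin 1  [load 17/18]
  3 → bin 2  [load 10/18]
  5 → bin 2  [load 15/18]
  13 → bin 3 (new)  [load 13/18]
  2 → bin 2  [load 17/18]
  6 → bin 4 (new)  [load 6/18]
  6 → bin 4  [load 12/18]
4 bins opened.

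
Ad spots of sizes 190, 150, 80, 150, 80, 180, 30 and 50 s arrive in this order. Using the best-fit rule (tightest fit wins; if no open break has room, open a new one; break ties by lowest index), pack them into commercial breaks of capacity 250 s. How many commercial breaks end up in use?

4

  190 → break 1 (new)  [load 190/250]
  150 → break 2 (new)  [load 150/250]
  80 → break 2  [load 230/250]
  150 → break 3 (new)  [load 150/250]
  80 → break 3  [load 230/250]
  180 → break 4 (new)  [load 180/250]
  30 → break 1  [load 220/250]
  50 → break 4  [load 230/250]
4 commercial breaks opened.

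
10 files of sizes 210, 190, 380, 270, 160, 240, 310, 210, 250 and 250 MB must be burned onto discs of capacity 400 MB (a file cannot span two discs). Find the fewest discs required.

Total = 380 + 310 + 270 + 250 + 250 + 240 + 210 + 210 + 190 + 160 = 2470 MB.
Lower bound: ⌈2470/400⌉ = 7 discs.
Also, 8 files each exceed 200 MB, and no two of those can share a disc, so at least 8 discs are needed.
A packing using 8 discs:
  disc 1: 380 = 380
  disc 2: 310 = 310
  disc 3: 270 = 270
  disc 4: 250 = 250
  disc 5: 250 = 250
  disc 6: 240 + 160 = 400
  disc 7: 210 + 190 = 400
  disc 8: 210 = 210
This matches the lower bound, so 8 is optimal.

8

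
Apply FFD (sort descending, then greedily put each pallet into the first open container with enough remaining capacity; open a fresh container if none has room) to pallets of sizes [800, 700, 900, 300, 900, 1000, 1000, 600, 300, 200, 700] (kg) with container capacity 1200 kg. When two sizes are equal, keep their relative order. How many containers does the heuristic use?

8

Sorted descending: 1000, 1000, 900, 900, 800, 700, 700, 600, 300, 300, 200.
  1000 → container 1 (new)  [load 1000/1200]
  1000 → container 2 (new)  [load 1000/1200]
  900 → container 3 (new)  [load 900/1200]
  900 → container 4 (new)  [load 900/1200]
  800 → container 5 (new)  [load 800/1200]
  700 → container 6 (new)  [load 700/1200]
  700 → container 7 (new)  [load 700/1200]
  600 → container 8 (new)  [load 600/1200]
  300 → container 3  [load 1200/1200]
  300 → container 4  [load 1200/1200]
  200 → container 1  [load 1200/1200]
8 containers opened.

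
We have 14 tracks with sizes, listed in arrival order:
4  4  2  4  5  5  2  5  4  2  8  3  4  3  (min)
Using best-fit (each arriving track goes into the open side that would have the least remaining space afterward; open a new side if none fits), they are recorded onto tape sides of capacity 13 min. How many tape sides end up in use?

5

  4 → side 1 (new)  [load 4/13]
  4 → side 1  [load 8/13]
  2 → side 1  [load 10/13]
  4 → side 2 (new)  [load 4/13]
  5 → side 2  [load 9/13]
  5 → side 3 (new)  [load 5/13]
  2 → side 1  [load 12/13]
  5 → side 3  [load 10/13]
  4 → side 2  [load 13/13]
  2 → side 3  [load 12/13]
  8 → side 4 (new)  [load 8/13]
  3 → side 4  [load 11/13]
  4 → side 5 (new)  [load 4/13]
  3 → side 5  [load 7/13]
5 tape sides opened.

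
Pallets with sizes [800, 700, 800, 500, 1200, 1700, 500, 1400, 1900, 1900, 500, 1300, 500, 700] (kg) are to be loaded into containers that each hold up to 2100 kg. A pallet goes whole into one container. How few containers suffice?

8

Total = 1900 + 1900 + 1700 + 1400 + 1300 + 1200 + 800 + 800 + 700 + 700 + 500 + 500 + 500 + 500 = 14400 kg.
Lower bound: ⌈14400/2100⌉ = 7 containers.
A packing using 8 containers:
  container 1: 1900 = 1900
  container 2: 1900 = 1900
  container 3: 1700 = 1700
  container 4: 1400 + 700 = 2100
  container 5: 1300 + 800 = 2100
  container 6: 1200 + 800 = 2000
  container 7: 700 + 500 + 500 = 1700
  container 8: 500 + 500 = 1000
No arrangement into 7 containers stays within capacity, so 8 is optimal.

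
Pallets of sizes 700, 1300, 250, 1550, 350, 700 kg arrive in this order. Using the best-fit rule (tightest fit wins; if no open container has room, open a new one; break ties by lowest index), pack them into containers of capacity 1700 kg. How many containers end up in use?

4

  700 → container 1 (new)  [load 700/1700]
  1300 → container 2 (new)  [load 1300/1700]
  250 → container 2  [load 1550/1700]
  1550 → container 3 (new)  [load 1550/1700]
  350 → container 1  [load 1050/1700]
  700 → container 4 (new)  [load 700/1700]
4 containers opened.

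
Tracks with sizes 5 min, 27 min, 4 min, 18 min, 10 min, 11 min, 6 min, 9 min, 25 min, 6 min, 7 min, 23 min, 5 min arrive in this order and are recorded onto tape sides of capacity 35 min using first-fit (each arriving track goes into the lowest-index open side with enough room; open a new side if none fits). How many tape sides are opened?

  5 → side 1 (new)  [load 5/35]
  27 → side 1  [load 32/35]
  4 → side 2 (new)  [load 4/35]
  18 → side 2  [load 22/35]
  10 → side 2  [load 32/35]
  11 → side 3 (new)  [load 11/35]
  6 → side 3  [load 17/35]
  9 → side 3  [load 26/35]
  25 → side 4 (new)  [load 25/35]
  6 → side 3  [load 32/35]
  7 → side 4  [load 32/35]
  23 → side 5 (new)  [load 23/35]
  5 → side 5  [load 28/35]
5 tape sides opened.

5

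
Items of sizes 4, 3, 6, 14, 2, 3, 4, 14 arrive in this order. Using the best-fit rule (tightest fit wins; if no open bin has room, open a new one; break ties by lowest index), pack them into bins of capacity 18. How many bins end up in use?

3

  4 → bin 1 (new)  [load 4/18]
  3 → bin 1  [load 7/18]
  6 → bin 1  [load 13/18]
  14 → bin 2 (new)  [load 14/18]
  2 → bin 2  [load 16/18]
  3 → bin 1  [load 16/18]
  4 → bin 3 (new)  [load 4/18]
  14 → bin 3  [load 18/18]
3 bins opened.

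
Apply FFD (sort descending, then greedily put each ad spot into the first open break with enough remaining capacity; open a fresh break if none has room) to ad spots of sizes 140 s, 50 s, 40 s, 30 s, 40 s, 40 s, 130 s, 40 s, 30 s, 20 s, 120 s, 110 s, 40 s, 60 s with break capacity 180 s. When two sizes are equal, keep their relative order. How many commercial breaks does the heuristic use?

5

Sorted descending: 140, 130, 120, 110, 60, 50, 40, 40, 40, 40, 40, 30, 30, 20.
  140 → break 1 (new)  [load 140/180]
  130 → break 2 (new)  [load 130/180]
  120 → break 3 (new)  [load 120/180]
  110 → break 4 (new)  [load 110/180]
  60 → break 3  [load 180/180]
  50 → break 2  [load 180/180]
  40 → break 1  [load 180/180]
  40 → break 4  [load 150/180]
  40 → break 5 (new)  [load 40/180]
  40 → break 5  [load 80/180]
  40 → break 5  [load 120/180]
  30 → break 4  [load 180/180]
  30 → break 5  [load 150/180]
  20 → break 5  [load 170/180]
5 commercial breaks opened.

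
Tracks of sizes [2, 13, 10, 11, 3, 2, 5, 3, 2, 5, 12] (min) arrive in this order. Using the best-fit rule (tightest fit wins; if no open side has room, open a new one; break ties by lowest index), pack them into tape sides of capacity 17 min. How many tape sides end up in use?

  2 → side 1 (new)  [load 2/17]
  13 → side 1  [load 15/17]
  10 → side 2 (new)  [load 10/17]
  11 → side 3 (new)  [load 11/17]
  3 → side 3  [load 14/17]
  2 → side 1  [load 17/17]
  5 → side 2  [load 15/17]
  3 → side 3  [load 17/17]
  2 → side 2  [load 17/17]
  5 → side 4 (new)  [load 5/17]
  12 → side 4  [load 17/17]
4 tape sides opened.

4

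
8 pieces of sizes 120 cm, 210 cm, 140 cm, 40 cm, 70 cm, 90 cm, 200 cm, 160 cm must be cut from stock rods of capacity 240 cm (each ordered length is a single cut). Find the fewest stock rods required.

5

Total = 210 + 200 + 160 + 140 + 120 + 90 + 70 + 40 = 1030 cm.
Lower bound: ⌈1030/240⌉ = 5 stock rods.
A packing using 5 stock rods:
  stock rod 1: 210 = 210
  stock rod 2: 200 + 40 = 240
  stock rod 3: 160 + 70 = 230
  stock rod 4: 140 + 90 = 230
  stock rod 5: 120 = 120
This matches the lower bound, so 5 is optimal.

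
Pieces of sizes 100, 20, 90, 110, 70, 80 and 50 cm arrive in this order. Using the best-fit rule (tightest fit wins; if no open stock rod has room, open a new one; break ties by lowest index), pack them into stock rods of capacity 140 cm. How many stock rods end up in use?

5

  100 → stock rod 1 (new)  [load 100/140]
  20 → stock rod 1  [load 120/140]
  90 → stock rod 2 (new)  [load 90/140]
  110 → stock rod 3 (new)  [load 110/140]
  70 → stock rod 4 (new)  [load 70/140]
  80 → stock rod 5 (new)  [load 80/140]
  50 → stock rod 2  [load 140/140]
5 stock rods opened.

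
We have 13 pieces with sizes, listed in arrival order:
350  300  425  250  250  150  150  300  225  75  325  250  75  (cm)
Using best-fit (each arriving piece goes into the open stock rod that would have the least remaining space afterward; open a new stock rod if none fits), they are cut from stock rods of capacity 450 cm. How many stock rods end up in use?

9

  350 → stock rod 1 (new)  [load 350/450]
  300 → stock rod 2 (new)  [load 300/450]
  425 → stock rod 3 (new)  [load 425/450]
  250 → stock rod 4 (new)  [load 250/450]
  250 → stock rod 5 (new)  [load 250/450]
  150 → stock rod 2  [load 450/450]
  150 → stock rod 4  [load 400/450]
  300 → stock rod 6 (new)  [load 300/450]
  225 → stock rod 7 (new)  [load 225/450]
  75 → stock rod 1  [load 425/450]
  325 → stock rod 8 (new)  [load 325/450]
  250 → stock rod 9 (new)  [load 250/450]
  75 → stock rod 8  [load 400/450]
9 stock rods opened.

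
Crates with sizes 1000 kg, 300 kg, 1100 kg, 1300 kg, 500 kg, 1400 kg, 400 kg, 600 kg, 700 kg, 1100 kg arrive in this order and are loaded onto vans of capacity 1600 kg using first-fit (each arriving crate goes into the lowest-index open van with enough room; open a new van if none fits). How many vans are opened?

7

  1000 → van 1 (new)  [load 1000/1600]
  300 → van 1  [load 1300/1600]
  1100 → van 2 (new)  [load 1100/1600]
  1300 → van 3 (new)  [load 1300/1600]
  500 → van 2  [load 1600/1600]
  1400 → van 4 (new)  [load 1400/1600]
  400 → van 5 (new)  [load 400/1600]
  600 → van 5  [load 1000/1600]
  700 → van 6 (new)  [load 700/1600]
  1100 → van 7 (new)  [load 1100/1600]
7 vans opened.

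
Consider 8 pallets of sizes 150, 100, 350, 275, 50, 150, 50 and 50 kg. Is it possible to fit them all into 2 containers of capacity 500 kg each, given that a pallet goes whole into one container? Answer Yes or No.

Total = 1175 kg; ⌈1175/500⌉ = 3.
At least 3 containers are required, but only 2 are allowed.

No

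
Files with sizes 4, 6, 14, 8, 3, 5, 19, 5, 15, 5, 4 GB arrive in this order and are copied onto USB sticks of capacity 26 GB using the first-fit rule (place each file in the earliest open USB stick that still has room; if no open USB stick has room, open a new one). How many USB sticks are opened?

4

  4 → USB stick 1 (new)  [load 4/26]
  6 → USB stick 1  [load 10/26]
  14 → USB stick 1  [load 24/26]
  8 → USB stick 2 (new)  [load 8/26]
  3 → USB stick 2  [load 11/26]
  5 → USB stick 2  [load 16/26]
  19 → USB stick 3 (new)  [load 19/26]
  5 → USB stick 2  [load 21/26]
  15 → USB stick 4 (new)  [load 15/26]
  5 → USB stick 2  [load 26/26]
  4 → USB stick 3  [load 23/26]
4 USB sticks opened.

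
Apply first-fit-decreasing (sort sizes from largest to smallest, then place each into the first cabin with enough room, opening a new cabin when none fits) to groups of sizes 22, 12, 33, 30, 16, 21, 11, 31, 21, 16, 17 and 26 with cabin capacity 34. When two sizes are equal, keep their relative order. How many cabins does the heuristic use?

9

Sorted descending: 33, 31, 30, 26, 22, 21, 21, 17, 16, 16, 12, 11.
  33 → cabin 1 (new)  [load 33/34]
  31 → cabin 2 (new)  [load 31/34]
  30 → cabin 3 (new)  [load 30/34]
  26 → cabin 4 (new)  [load 26/34]
  22 → cabin 5 (new)  [load 22/34]
  21 → cabin 6 (new)  [load 21/34]
  21 → cabin 7 (new)  [load 21/34]
  17 → cabin 8 (new)  [load 17/34]
  16 → cabin 8  [load 33/34]
  16 → cabin 9 (new)  [load 16/34]
  12 → cabin 5  [load 34/34]
  11 → cabin 6  [load 32/34]
9 cabins opened.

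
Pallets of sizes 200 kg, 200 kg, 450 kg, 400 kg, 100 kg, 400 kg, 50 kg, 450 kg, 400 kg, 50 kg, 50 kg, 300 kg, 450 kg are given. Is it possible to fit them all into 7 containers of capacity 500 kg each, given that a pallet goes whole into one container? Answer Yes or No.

Total = 3500 kg; ⌈3500/500⌉ = 7.
The bound of 7 does not rule out 7, but exhaustive search shows no assignment into 7 containers of capacity 500 kg exists — the minimum is 8.

No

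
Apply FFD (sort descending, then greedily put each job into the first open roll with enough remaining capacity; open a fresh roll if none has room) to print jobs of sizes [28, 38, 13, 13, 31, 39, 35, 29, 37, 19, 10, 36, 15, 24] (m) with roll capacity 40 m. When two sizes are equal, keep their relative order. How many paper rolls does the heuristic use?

11

Sorted descending: 39, 38, 37, 36, 35, 31, 29, 28, 24, 19, 15, 13, 13, 10.
  39 → roll 1 (new)  [load 39/40]
  38 → roll 2 (new)  [load 38/40]
  37 → roll 3 (new)  [load 37/40]
  36 → roll 4 (new)  [load 36/40]
  35 → roll 5 (new)  [load 35/40]
  31 → roll 6 (new)  [load 31/40]
  29 → roll 7 (new)  [load 29/40]
  28 → roll 8 (new)  [load 28/40]
  24 → roll 9 (new)  [load 24/40]
  19 → roll 10 (new)  [load 19/40]
  15 → roll 9  [load 39/40]
  13 → roll 10  [load 32/40]
  13 → roll 11 (new)  [load 13/40]
  10 → roll 7  [load 39/40]
11 paper rolls opened.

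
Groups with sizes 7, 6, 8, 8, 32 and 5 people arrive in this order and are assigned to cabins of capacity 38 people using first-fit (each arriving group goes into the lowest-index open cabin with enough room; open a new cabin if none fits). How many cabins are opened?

2

  7 → cabin 1 (new)  [load 7/38]
  6 → cabin 1  [load 13/38]
  8 → cabin 1  [load 21/38]
  8 → cabin 1  [load 29/38]
  32 → cabin 2 (new)  [load 32/38]
  5 → cabin 1  [load 34/38]
2 cabins opened.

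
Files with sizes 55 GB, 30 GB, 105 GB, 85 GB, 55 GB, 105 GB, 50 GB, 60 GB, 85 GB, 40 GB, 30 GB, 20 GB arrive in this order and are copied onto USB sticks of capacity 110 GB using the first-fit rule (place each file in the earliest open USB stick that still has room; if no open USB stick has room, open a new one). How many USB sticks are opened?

  55 → USB stick 1 (new)  [load 55/110]
  30 → USB stick 1  [load 85/110]
  105 → USB stick 2 (new)  [load 105/110]
  85 → USB stick 3 (new)  [load 85/110]
  55 → USB stick 4 (new)  [load 55/110]
  105 → USB stick 5 (new)  [load 105/110]
  50 → USB stick 4  [load 105/110]
  60 → USB stick 6 (new)  [load 60/110]
  85 → USB stick 7 (new)  [load 85/110]
  40 → USB stick 6  [load 100/110]
  30 → USB stick 8 (new)  [load 30/110]
  20 → USB stick 1  [load 105/110]
8 USB sticks opened.

8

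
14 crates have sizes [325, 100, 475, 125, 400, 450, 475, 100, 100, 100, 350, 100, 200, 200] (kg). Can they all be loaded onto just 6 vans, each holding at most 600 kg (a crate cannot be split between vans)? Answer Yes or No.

No

Total = 3500 kg; ⌈3500/600⌉ = 6.
The bound of 6 does not rule out 6, but exhaustive search shows no assignment into 6 vans of capacity 600 kg exists — the minimum is 7.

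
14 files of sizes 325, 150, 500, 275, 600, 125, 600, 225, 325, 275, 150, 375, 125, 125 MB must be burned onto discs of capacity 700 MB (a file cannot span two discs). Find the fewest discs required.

7

Total = 600 + 600 + 500 + 375 + 325 + 325 + 275 + 275 + 225 + 150 + 150 + 125 + 125 + 125 = 4175 MB.
Lower bound: ⌈4175/700⌉ = 6 discs.
A packing using 7 discs:
  disc 1: 600 = 600
  disc 2: 600 = 600
  disc 3: 500 + 150 = 650
  disc 4: 375 + 325 = 700
  disc 5: 325 + 275 = 600
  disc 6: 275 + 225 + 150 = 650
  disc 7: 125 + 125 + 125 = 375
No arrangement into 6 discs stays within capacity, so 7 is optimal.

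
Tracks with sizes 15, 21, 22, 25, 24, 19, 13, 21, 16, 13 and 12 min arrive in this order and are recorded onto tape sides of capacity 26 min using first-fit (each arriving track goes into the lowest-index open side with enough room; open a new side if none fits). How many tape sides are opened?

10

  15 → side 1 (new)  [load 15/26]
  21 → side 2 (new)  [load 21/26]
  22 → side 3 (new)  [load 22/26]
  25 → side 4 (new)  [load 25/26]
  24 → side 5 (new)  [load 24/26]
  19 → side 6 (new)  [load 19/26]
  13 → side 7 (new)  [load 13/26]
  21 → side 8 (new)  [load 21/26]
  16 → side 9 (new)  [load 16/26]
  13 → side 7  [load 26/26]
  12 → side 10 (new)  [load 12/26]
10 tape sides opened.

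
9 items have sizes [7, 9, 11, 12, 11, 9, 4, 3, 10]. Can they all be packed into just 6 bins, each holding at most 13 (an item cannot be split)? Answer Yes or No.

Total = 76; ⌈76/13⌉ = 6.
7 items each exceed half the capacity and cannot share a bin, forcing at least 7 bins.
At least 7 bins are required, but only 6 are allowed.

No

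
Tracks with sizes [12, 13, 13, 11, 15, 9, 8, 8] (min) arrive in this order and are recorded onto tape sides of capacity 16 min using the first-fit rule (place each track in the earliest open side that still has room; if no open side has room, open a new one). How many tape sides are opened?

7

  12 → side 1 (new)  [load 12/16]
  13 → side 2 (new)  [load 13/16]
  13 → side 3 (new)  [load 13/16]
  11 → side 4 (new)  [load 11/16]
  15 → side 5 (new)  [load 15/16]
  9 → side 6 (new)  [load 9/16]
  8 → side 7 (new)  [load 8/16]
  8 → side 7  [load 16/16]
7 tape sides opened.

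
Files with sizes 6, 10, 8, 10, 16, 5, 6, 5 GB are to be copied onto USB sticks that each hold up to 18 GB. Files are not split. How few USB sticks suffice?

Total = 16 + 10 + 10 + 8 + 6 + 6 + 5 + 5 = 66 GB.
Lower bound: ⌈66/18⌉ = 4 USB sticks.
A packing using 4 USB sticks:
  USB stick 1: 16 = 16
  USB stick 2: 10 + 8 = 18
  USB stick 3: 10 + 6 = 16
  USB stick 4: 6 + 5 + 5 = 16
This matches the lower bound, so 4 is optimal.

4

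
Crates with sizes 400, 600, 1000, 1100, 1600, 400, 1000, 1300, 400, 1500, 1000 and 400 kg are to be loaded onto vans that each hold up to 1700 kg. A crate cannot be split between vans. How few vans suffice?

Total = 1600 + 1500 + 1300 + 1100 + 1000 + 1000 + 1000 + 600 + 400 + 400 + 400 + 400 = 10700 kg.
Lower bound: ⌈10700/1700⌉ = 7 vans.
A packing using 7 vans:
  van 1: 1600 = 1600
  van 2: 1500 = 1500
  van 3: 1300 + 400 = 1700
  van 4: 1100 + 600 = 1700
  van 5: 1000 + 400 = 1400
  van 6: 1000 + 400 = 1400
  van 7: 1000 + 400 = 1400
This matches the lower bound, so 7 is optimal.

7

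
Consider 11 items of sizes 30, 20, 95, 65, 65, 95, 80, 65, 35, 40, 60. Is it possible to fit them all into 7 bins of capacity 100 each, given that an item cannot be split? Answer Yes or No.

A valid assignment using 7 bins:
  bin 1: 95 = 95
  bin 2: 95 = 95
  bin 3: 80 + 20 = 100
  bin 4: 65 + 35 = 100
  bin 5: 65 + 30 = 95
  bin 6: 65 = 65
  bin 7: 60 + 40 = 100
Every load is within 100, so 7 bins suffice.

Yes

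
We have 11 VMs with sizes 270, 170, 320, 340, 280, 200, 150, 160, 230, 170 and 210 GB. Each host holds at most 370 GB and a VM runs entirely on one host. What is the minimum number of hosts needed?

Total = 340 + 320 + 280 + 270 + 230 + 210 + 200 + 170 + 170 + 160 + 150 = 2500 GB.
Lower bound: ⌈2500/370⌉ = 7 hosts.
A packing using 8 hosts:
  host 1: 340 = 340
  host 2: 320 = 320
  host 3: 280 = 280
  host 4: 270 = 270
  host 5: 230 = 230
  host 6: 210 + 160 = 370
  host 7: 200 + 170 = 370
  host 8: 170 + 150 = 320
No arrangement into 7 hosts stays within capacity, so 8 is optimal.

8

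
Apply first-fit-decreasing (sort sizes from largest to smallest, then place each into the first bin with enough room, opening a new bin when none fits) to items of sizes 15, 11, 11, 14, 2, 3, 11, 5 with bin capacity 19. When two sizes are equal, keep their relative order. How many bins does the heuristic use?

5

Sorted descending: 15, 14, 11, 11, 11, 5, 3, 2.
  15 → bin 1 (new)  [load 15/19]
  14 → bin 2 (new)  [load 14/19]
  11 → bin 3 (new)  [load 11/19]
  11 → bin 4 (new)  [load 11/19]
  11 → bin 5 (new)  [load 11/19]
  5 → bin 2  [load 19/19]
  3 → bin 1  [load 18/19]
  2 → bin 3  [load 13/19]
5 bins opened.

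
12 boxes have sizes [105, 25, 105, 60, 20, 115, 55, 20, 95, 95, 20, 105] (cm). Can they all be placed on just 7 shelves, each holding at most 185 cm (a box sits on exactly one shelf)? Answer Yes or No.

Yes

A valid assignment using 6 shelves:
  shelf 1: 115 + 60 = 175
  shelf 2: 105 + 55 + 25 = 185
  shelf 3: 105 + 20 + 20 + 20 = 165
  shelf 4: 105 = 105
  shelf 5: 95 = 95
  shelf 6: 95 = 95
That uses only 6 ≤ 7, so 7 shelves are enough.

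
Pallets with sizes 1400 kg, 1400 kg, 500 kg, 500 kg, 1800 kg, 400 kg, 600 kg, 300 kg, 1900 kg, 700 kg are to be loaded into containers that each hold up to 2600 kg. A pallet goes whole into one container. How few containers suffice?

4

Total = 1900 + 1800 + 1400 + 1400 + 700 + 600 + 500 + 500 + 400 + 300 = 9500 kg.
Lower bound: ⌈9500/2600⌉ = 4 containers.
A packing using 4 containers:
  container 1: 1900 + 700 = 2600
  container 2: 1800 + 600 = 2400
  container 3: 1400 + 500 + 500 = 2400
  container 4: 1400 + 400 + 300 = 2100
This matches the lower bound, so 4 is optimal.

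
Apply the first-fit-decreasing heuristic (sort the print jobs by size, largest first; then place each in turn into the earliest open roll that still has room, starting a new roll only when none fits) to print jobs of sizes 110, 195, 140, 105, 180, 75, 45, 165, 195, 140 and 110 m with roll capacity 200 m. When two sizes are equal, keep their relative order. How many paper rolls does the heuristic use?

Sorted descending: 195, 195, 180, 165, 140, 140, 110, 110, 105, 75, 45.
  195 → roll 1 (new)  [load 195/200]
  195 → roll 2 (new)  [load 195/200]
  180 → roll 3 (new)  [load 180/200]
  165 → roll 4 (new)  [load 165/200]
  140 → roll 5 (new)  [load 140/200]
  140 → roll 6 (new)  [load 140/200]
  110 → roll 7 (new)  [load 110/200]
  110 → roll 8 (new)  [load 110/200]
  105 → roll 9 (new)  [load 105/200]
  75 → roll 7  [load 185/200]
  45 → roll 5  [load 185/200]
9 paper rolls opened.

9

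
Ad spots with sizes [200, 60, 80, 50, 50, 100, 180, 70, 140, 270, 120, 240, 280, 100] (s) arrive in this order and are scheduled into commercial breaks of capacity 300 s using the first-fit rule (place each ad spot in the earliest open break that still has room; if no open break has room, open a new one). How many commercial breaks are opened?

8

  200 → break 1 (new)  [load 200/300]
  60 → break 1  [load 260/300]
  80 → break 2 (new)  [load 80/300]
  50 → break 2  [load 130/300]
  50 → break 2  [load 180/300]
  100 → break 2  [load 280/300]
  180 → break 3 (new)  [load 180/300]
  70 → break 3  [load 250/300]
  140 → break 4 (new)  [load 140/300]
  270 → break 5 (new)  [load 270/300]
  120 → break 4  [load 260/300]
  240 → break 6 (new)  [load 240/300]
  280 → break 7 (new)  [load 280/300]
  100 → break 8 (new)  [load 100/300]
8 commercial breaks opened.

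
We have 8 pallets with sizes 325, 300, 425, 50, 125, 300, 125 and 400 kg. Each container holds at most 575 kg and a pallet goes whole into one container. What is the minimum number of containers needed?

5

Total = 425 + 400 + 325 + 300 + 300 + 125 + 125 + 50 = 2050 kg.
Lower bound: ⌈2050/575⌉ = 4 containers.
Also, 5 pallets each exceed 575/2 kg, and no two of those can share a container, so at least 5 containers are needed.
A packing using 5 containers:
  container 1: 425 + 125 = 550
  container 2: 400 + 125 + 50 = 575
  container 3: 325 = 325
  container 4: 300 = 300
  container 5: 300 = 300
This matches the lower bound, so 5 is optimal.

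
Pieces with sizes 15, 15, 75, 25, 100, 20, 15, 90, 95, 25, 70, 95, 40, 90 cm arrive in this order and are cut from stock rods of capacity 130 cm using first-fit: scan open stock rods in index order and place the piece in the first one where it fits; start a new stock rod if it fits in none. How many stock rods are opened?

7

  15 → stock rod 1 (new)  [load 15/130]
  15 → stock rod 1  [load 30/130]
  75 → stock rod 1  [load 105/130]
  25 → stock rod 1  [load 130/130]
  100 → stock rod 2 (new)  [load 100/130]
  20 → stock rod 2  [load 120/130]
  15 → stock rod 3 (new)  [load 15/130]
  90 → stock rod 3  [load 105/130]
  95 → stock rod 4 (new)  [load 95/130]
  25 → stock rod 3  [load 130/130]
  70 → stock rod 5 (new)  [load 70/130]
  95 → stock rod 6 (new)  [load 95/130]
  40 → stock rod 5  [load 110/130]
  90 → stock rod 7 (new)  [load 90/130]
7 stock rods opened.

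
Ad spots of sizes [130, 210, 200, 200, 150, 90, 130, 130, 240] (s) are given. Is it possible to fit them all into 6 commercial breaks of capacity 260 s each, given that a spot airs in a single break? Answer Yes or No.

No

Total = 1480 s; ⌈1480/260⌉ = 6.
The bound of 6 does not rule out 6, but exhaustive search shows no assignment into 6 commercial breaks of capacity 260 s exists — the minimum is 7.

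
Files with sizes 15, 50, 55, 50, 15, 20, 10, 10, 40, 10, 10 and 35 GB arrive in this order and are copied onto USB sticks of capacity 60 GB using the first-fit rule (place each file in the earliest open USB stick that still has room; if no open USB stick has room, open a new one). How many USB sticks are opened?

  15 → USB stick 1 (new)  [load 15/60]
  50 → USB stick 2 (new)  [load 50/60]
  55 → USB stick 3 (new)  [load 55/60]
  50 → USB stick 4 (new)  [load 50/60]
  15 → USB stick 1  [load 30/60]
  20 → USB stick 1  [load 50/60]
  10 → USB stick 1  [load 60/60]
  10 → USB stick 2  [load 60/60]
  40 → USB stick 5 (new)  [load 40/60]
  10 → USB stick 4  [load 60/60]
  10 → USB stick 5  [load 50/60]
  35 → USB stick 6 (new)  [load 35/60]
6 USB sticks opened.

6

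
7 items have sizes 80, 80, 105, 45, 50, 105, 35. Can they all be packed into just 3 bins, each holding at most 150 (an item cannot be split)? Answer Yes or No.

No

Total = 500; ⌈500/150⌉ = 4.
At least 4 bins are required, but only 3 are allowed.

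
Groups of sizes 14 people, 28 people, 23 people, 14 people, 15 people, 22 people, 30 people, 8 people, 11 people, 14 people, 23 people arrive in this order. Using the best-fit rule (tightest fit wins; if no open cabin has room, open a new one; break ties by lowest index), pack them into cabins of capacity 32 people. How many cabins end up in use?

8

  14 → cabin 1 (new)  [load 14/32]
  28 → cabin 2 (new)  [load 28/32]
  23 → cabin 3 (new)  [load 23/32]
  14 → cabin 1  [load 28/32]
  15 → cabin 4 (new)  [load 15/32]
  22 → cabin 5 (new)  [load 22/32]
  30 → cabin 6 (new)  [load 30/32]
  8 → cabin 3  [load 31/32]
  11 → cabin 4  [load 26/32]
  14 → cabin 7 (new)  [load 14/32]
  23 → cabin 8 (new)  [load 23/32]
8 cabins opened.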